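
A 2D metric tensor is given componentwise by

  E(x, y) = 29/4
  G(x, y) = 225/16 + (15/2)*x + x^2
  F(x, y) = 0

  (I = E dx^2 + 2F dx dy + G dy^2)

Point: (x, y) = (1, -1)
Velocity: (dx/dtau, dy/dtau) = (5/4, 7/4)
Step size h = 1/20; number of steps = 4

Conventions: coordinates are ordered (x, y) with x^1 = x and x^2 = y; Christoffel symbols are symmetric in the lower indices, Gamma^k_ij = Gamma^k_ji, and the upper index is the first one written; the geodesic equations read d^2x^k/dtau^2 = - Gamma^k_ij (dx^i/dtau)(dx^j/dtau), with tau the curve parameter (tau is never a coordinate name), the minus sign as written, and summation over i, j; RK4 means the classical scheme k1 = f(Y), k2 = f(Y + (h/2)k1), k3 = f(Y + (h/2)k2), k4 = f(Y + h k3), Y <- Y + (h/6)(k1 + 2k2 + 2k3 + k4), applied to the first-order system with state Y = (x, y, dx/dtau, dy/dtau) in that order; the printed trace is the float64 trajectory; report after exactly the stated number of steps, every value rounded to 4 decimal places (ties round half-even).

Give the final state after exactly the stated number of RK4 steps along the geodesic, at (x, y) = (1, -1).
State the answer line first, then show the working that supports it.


Answer: x = 1.2880, y = -0.6692, dx/dtau = 1.6189, dy/dtau = 1.5557

f(Y) = (dx/dtau, dy/dtau, -Gamma^x_ij Y'^i Y'^j, -Gamma^y_ij Y'^i Y'^j) with the Gammas evaluated at the stage position; h = 0.050000; intermediate values shown to 6 dp
step 0: x = 1.0000, y = -1.0000, dx/dtau = 1.2500, dy/dtau = 1.7500
step 1:
  k1: at (x, y) = (1.000000, -1.000000), (dx/dtau, dy/dtau) = (1.250000, 1.750000); Gamma_xxx = 0.000000, Gamma_xxy = 0.000000, Gamma_xyy = -0.655172, Gamma_yxx = 0.000000, Gamma_yxy = 0.210526, Gamma_yyy = 0.000000; k1 = (1.250000, 1.750000, 2.006466, -0.921053)
  k2: at (x, y) = (1.031250, -0.956250), (dx/dtau, dy/dtau) = (1.300162, 1.726974); Gamma_xxx = 0.000000, Gamma_xxy = 0.000000, Gamma_xyy = -0.659483, Gamma_yxx = 0.000000, Gamma_yxy = 0.209150, Gamma_yyy = 0.000000; k2 = (1.300162, 1.726974, 1.966867, -0.939229)
  k3: at (x, y) = (1.032504, -0.956826), (dx/dtau, dy/dtau) = (1.299172, 1.726519); Gamma_xxx = 0.000000, Gamma_xxy = 0.000000, Gamma_xyy = -0.659656, Gamma_yxx = 0.000000, Gamma_yxy = 0.209095, Gamma_yyy = 0.000000; k3 = (1.299172, 1.726519, 1.966347, -0.938021)
  k4: at (x, y) = (1.064959, -0.913674), (dx/dtau, dy/dtau) = (1.348317, 1.703099); Gamma_xxx = 0.000000, Gamma_xxy = 0.000000, Gamma_xyy = -0.664132, Gamma_yxx = 0.000000, Gamma_yxy = 0.207686, Gamma_yyy = 0.000000; k4 = (1.348317, 1.703099, 1.926346, -0.953827)
  Y <- Y + (h/6)(k1 + 2k2 + 2k3 + k4): x = 1.0650, y = -0.9137, dx/dtau = 1.3483, dy/dtau = 1.7031
step 2:
  k1: at (x, y) = (1.064975, -0.913666), (dx/dtau, dy/dtau) = (1.348327, 1.703088); Gamma_xxx = 0.000000, Gamma_xxy = 0.000000, Gamma_xyy = -0.664134, Gamma_yxx = 0.000000, Gamma_yxy = 0.207685, Gamma_yyy = 0.000000; k1 = (1.348327, 1.703088, 1.926329, -0.953824)
  k2: at (x, y) = (1.098683, -0.871089), (dx/dtau, dy/dtau) = (1.396485, 1.679243); Gamma_xxx = 0.000000, Gamma_xxy = 0.000000, Gamma_xyy = -0.668784, Gamma_yxx = 0.000000, Gamma_yxy = 0.206242, Gamma_yyy = 0.000000; k2 = (1.396485, 1.679243, 1.885875, -0.967289)
  k3: at (x, y) = (1.099887, -0.871685), (dx/dtau, dy/dtau) = (1.395474, 1.678906); Gamma_xxx = 0.000000, Gamma_xxy = 0.000000, Gamma_xyy = -0.668950, Gamma_yxx = 0.000000, Gamma_yxy = 0.206190, Gamma_yyy = 0.000000; k3 = (1.395474, 1.678906, 1.885587, -0.966154)
  k4: at (x, y) = (1.134749, -0.829721), (dx/dtau, dy/dtau) = (1.442606, 1.654781); Gamma_xxx = 0.000000, Gamma_xxy = 0.000000, Gamma_xyy = -0.673758, Gamma_yxx = 0.000000, Gamma_yxy = 0.204719, Gamma_yyy = 0.000000; k4 = (1.442606, 1.654781, 1.844952, -0.977408)
  Y <- Y + (h/6)(k1 + 2k2 + 2k3 + k4): x = 1.1348, y = -0.8297, dx/dtau = 1.4426, dy/dtau = 1.6548
step 3:
  k1: at (x, y) = (1.134765, -0.829715), (dx/dtau, dy/dtau) = (1.442612, 1.654771); Gamma_xxx = 0.000000, Gamma_xxy = 0.000000, Gamma_xyy = -0.673761, Gamma_yxx = 0.000000, Gamma_yxy = 0.204718, Gamma_yyy = 0.000000; k1 = (1.442612, 1.654771, 1.844936, -0.977403)
  k2: at (x, y) = (1.170831, -0.788345), (dx/dtau, dy/dtau) = (1.488735, 1.630336); Gamma_xxx = 0.000000, Gamma_xxy = 0.000000, Gamma_xyy = -0.678735, Gamma_yxx = 0.000000, Gamma_yxy = 0.203218, Gamma_yyy = 0.000000; k2 = (1.488735, 1.630336, 1.804075, -0.986475)
  k3: at (x, y) = (1.171984, -0.788956), (dx/dtau, dy/dtau) = (1.487714, 1.630109); Gamma_xxx = 0.000000, Gamma_xxy = 0.000000, Gamma_xyy = -0.678894, Gamma_yxx = 0.000000, Gamma_yxy = 0.203170, Gamma_yyy = 0.000000; k3 = (1.487714, 1.630109, 1.803995, -0.985430)
  k4: at (x, y) = (1.209151, -0.748209), (dx/dtau, dy/dtau) = (1.532812, 1.605499); Gamma_xxx = 0.000000, Gamma_xxy = 0.000000, Gamma_xyy = -0.684021, Gamma_yxx = 0.000000, Gamma_yxy = 0.201647, Gamma_yyy = 0.000000; k4 = (1.532812, 1.605499, 1.763151, -0.992480)
  Y <- Y + (h/6)(k1 + 2k2 + 2k3 + k4): x = 1.2092, y = -0.7482, dx/dtau = 1.5328, dy/dtau = 1.6055
step 4:
  k1: at (x, y) = (1.209168, -0.748205), (dx/dtau, dy/dtau) = (1.532814, 1.605490); Gamma_xxx = 0.000000, Gamma_xxy = 0.000000, Gamma_xyy = -0.684023, Gamma_yxx = 0.000000, Gamma_yxy = 0.201647, Gamma_yyy = 0.000000; k1 = (1.532814, 1.605490, 1.763137, -0.992472)
  k2: at (x, y) = (1.247488, -0.708068), (dx/dtau, dy/dtau) = (1.576892, 1.580678); Gamma_xxx = 0.000000, Gamma_xxy = 0.000000, Gamma_xyy = -0.689309, Gamma_yxx = 0.000000, Gamma_yxy = 0.200101, Gamma_yyy = 0.000000; k2 = (1.576892, 1.580678, 1.722268, -0.997525)
  k3: at (x, y) = (1.248590, -0.708688), (dx/dtau, dy/dtau) = (1.575871, 1.580552); Gamma_xxx = 0.000000, Gamma_xxy = 0.000000, Gamma_xyy = -0.689461, Gamma_yxx = 0.000000, Gamma_yxy = 0.200056, Gamma_yyy = 0.000000; k3 = (1.575871, 1.580552, 1.722372, -0.996579)
  k4: at (x, y) = (1.287962, -0.669177), (dx/dtau, dy/dtau) = (1.618933, 1.555661); Gamma_xxx = 0.000000, Gamma_xxy = 0.000000, Gamma_xyy = -0.694891, Gamma_yxx = 0.000000, Gamma_yxy = 0.198493, Gamma_yyy = 0.000000; k4 = (1.618933, 1.555661, 1.681693, -0.999813)
  Y <- Y + (h/6)(k1 + 2k2 + 2k3 + k4): x = 1.2880, y = -0.6692, dx/dtau = 1.6189, dy/dtau = 1.5557


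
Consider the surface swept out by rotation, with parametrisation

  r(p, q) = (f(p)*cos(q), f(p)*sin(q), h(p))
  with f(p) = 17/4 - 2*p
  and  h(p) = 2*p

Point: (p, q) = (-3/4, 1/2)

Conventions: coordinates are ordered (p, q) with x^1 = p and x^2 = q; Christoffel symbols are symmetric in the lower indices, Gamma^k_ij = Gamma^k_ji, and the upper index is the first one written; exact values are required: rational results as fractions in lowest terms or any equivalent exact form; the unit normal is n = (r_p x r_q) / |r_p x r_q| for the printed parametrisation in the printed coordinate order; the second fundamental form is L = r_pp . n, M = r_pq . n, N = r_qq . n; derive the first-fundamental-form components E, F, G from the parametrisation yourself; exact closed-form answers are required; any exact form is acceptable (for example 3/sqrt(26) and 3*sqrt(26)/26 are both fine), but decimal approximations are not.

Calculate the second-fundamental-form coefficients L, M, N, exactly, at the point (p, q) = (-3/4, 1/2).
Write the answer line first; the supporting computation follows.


Answer: L = 0, M = 0, N = 23*sqrt(2)/8

f = 23/4, f' = -2, f'' = 0, h' = 2, h'' = 0
E = 8, F = 0, G = 529/16; answer radicand W^2 = 8
unnormalised second-form numerators: l = 0, m = 0, n = 23/2; L = l/sqrt(8), and similarly M = m/sqrt(W^2), N = n/sqrt(W^2)


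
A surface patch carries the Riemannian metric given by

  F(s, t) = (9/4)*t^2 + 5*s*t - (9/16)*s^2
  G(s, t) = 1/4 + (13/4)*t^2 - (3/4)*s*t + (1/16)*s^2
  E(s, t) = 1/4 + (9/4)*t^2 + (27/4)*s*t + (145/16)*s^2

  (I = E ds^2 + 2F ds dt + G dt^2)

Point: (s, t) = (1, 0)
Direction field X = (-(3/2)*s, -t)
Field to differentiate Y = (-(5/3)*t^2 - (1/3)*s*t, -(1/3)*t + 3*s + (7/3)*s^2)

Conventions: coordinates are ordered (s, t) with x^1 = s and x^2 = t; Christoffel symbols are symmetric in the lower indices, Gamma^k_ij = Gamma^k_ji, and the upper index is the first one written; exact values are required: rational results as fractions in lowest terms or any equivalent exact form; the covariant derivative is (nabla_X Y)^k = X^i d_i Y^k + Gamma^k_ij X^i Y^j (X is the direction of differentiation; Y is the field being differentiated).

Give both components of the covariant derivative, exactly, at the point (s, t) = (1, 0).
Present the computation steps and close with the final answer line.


E = 149/16, F = -9/16, G = 5/16 at the point
E_s = 145/8, E_t = 27/4, F_s = -9/8, F_t = 5, G_s = 1/8, G_t = -3/4
EG - F^2 = 83/32;  g^inv = (32/83) * [[5/16, 9/16], [9/16, 149/16]]
first-kind symbols [ij,l] = (1/2)(d_i g_jl + d_j g_il - d_l g_ij): [ss,s] = E_s/2 = 145/16, [ss,t] = F_s - E_t/2 = -9/2, [st,s] = E_t/2 = 27/8, [st,t] = G_s/2 = 1/16, [tt,s] = F_t - G_s/2 = 79/16, [tt,t] = G_t/2 = -3/8
Gamma^s_ij = (G*[ij,s] - F*[ij,t])/(EG - F^2), Gamma^t_ij = (E*[ij,t] - F*[ij,s])/(EG - F^2)
Gamma_sss = 77/664, Gamma_sst = 279/664, Gamma_stt = 341/664, Gamma_tss = -9423/664, Gamma_tst = 635/664, Gamma_ttt = -183/664
X = (-3/2, 0), Y = (0, 16/3) at the point

Answer: (nabla_X Y)^s = -279/83, (nabla_X Y)^t = -3179/166


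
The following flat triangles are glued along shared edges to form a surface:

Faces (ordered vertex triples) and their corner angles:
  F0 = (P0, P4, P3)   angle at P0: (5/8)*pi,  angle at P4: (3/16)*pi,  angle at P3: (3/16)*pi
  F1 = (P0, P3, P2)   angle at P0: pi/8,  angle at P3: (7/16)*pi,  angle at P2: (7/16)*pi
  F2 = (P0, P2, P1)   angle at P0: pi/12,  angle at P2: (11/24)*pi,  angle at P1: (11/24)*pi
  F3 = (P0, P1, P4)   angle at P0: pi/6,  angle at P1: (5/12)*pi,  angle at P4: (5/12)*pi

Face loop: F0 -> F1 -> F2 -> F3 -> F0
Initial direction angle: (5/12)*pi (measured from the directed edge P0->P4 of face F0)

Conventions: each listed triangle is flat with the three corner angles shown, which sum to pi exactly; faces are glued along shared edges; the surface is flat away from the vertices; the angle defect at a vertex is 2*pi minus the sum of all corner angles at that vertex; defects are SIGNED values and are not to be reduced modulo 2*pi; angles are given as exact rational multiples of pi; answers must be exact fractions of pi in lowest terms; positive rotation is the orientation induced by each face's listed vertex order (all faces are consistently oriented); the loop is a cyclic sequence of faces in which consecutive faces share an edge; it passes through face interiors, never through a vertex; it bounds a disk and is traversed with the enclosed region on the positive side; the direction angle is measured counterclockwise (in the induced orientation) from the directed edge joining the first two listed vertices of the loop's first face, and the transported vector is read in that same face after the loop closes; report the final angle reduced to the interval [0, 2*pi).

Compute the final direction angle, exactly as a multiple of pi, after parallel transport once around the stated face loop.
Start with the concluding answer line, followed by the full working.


Answer: final direction angle = (17/12)*pi

enclosed vertex P0: corner angles sum to pi, defect = 2*pi - pi = pi
summing the enclosed defects onto the initial angle, mod 2*pi in the induced orientation:
final angle = (5/12)*pi + pi = (17/12)*pi (mod 2*pi)


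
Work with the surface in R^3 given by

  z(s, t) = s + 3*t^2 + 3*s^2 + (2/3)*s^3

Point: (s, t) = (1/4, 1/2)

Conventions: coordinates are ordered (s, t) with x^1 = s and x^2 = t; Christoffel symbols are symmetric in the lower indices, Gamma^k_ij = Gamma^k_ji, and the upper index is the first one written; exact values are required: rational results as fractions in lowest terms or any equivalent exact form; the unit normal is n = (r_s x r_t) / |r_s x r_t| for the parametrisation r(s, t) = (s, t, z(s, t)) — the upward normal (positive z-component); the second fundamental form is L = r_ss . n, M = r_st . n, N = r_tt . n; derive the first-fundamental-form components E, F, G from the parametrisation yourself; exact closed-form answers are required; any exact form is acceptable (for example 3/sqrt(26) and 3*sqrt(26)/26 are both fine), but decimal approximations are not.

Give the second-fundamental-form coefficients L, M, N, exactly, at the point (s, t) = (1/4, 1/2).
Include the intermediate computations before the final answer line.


z_s = 21/8, z_t = 3, z_ss = 7, z_st = 0, z_tt = 6
E = 505/64, F = 63/8, G = 10; answer radicand W^2 = 1081/64
unnormalised second-form numerators: l = 7, m = 0, n = 6; L = l/sqrt(1081/64), and similarly M = m/sqrt(W^2), N = n/sqrt(W^2)

Answer: L = 56*sqrt(1081)/1081, M = 0, N = 48*sqrt(1081)/1081


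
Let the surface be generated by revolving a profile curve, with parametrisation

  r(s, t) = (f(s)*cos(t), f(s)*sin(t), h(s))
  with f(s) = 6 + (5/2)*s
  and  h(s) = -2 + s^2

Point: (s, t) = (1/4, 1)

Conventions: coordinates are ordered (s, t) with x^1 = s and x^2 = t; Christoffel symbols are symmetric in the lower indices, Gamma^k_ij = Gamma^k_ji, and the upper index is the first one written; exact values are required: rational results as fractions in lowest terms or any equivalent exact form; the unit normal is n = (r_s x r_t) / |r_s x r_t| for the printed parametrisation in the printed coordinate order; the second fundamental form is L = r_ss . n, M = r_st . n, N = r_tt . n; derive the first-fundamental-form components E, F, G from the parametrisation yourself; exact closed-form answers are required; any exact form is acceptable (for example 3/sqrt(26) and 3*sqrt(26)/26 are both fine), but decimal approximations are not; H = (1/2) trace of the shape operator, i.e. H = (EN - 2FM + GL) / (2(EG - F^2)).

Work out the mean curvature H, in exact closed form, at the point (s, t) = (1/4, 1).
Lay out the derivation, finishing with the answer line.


f = 53/8, f' = 5/2, f'' = 0, h' = 1/2, h'' = 2
E = 13/2, F = 0, G = 2809/64; answer radicand W^2 = 13/2
unnormalised second-form numerators: l = 5, m = 0, n = 53/16; L = l/sqrt(13/2), and similarly M = m/sqrt(W^2), N = n/sqrt(W^2)
H = (E*n - 2*F*m + G*l) / (2*(EG - F^2)*sqrt(W^2)); E*n - 2*F*m + G*l = 15423/64, EG - F^2 = 36517/128, so H = (291/689)/sqrt(13/2)

Answer: H = 291*sqrt(26)/8957


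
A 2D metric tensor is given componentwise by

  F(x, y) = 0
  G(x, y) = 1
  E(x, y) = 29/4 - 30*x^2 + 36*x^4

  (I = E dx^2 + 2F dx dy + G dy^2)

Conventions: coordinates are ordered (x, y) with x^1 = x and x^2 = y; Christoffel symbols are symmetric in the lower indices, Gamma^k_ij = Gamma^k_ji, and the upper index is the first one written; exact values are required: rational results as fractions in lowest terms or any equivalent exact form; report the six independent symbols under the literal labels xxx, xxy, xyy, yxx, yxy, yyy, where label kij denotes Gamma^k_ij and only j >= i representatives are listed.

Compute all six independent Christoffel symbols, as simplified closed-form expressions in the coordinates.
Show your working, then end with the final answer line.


E = 29/4 - 30*x^2 + 36*x^4; F = 0; G = 1
Gamma^k_ij = (1/2) g^{kl} (d_i g_jl + d_j g_il - d_l g_ij), with g^inv = (1/(EG-F^2)) [[G, -F], [-F, E]]
first partials: E_x = -60*x + 144*x^3, E_y = 0, F_x = 0, F_y = 0, G_x = 0, G_y = 0
D = EG - F^2 = 29/4 - 30*x^2 + 36*x^4
expanded: Gamma^x_xx = (G E_x - 2F F_x + F E_y)/(2D), Gamma^x_xy = (G E_y - F G_x)/(2D), Gamma^x_yy = (2G F_y - G G_x - F G_y)/(2D), Gamma^y_xx = (2E F_x - E E_y - F E_x)/(2D), Gamma^y_xy = (E G_x - F E_y)/(2D), Gamma^y_yy = (E G_y - 2F F_y + F G_x)/(2D); substitute and cancel common factors

Answer: Gamma_xxx = (288*x^3 - 120*x)/(144*x^4 - 120*x^2 + 29), Gamma_xxy = 0, Gamma_xyy = 0, Gamma_yxx = 0, Gamma_yxy = 0, Gamma_yyy = 0


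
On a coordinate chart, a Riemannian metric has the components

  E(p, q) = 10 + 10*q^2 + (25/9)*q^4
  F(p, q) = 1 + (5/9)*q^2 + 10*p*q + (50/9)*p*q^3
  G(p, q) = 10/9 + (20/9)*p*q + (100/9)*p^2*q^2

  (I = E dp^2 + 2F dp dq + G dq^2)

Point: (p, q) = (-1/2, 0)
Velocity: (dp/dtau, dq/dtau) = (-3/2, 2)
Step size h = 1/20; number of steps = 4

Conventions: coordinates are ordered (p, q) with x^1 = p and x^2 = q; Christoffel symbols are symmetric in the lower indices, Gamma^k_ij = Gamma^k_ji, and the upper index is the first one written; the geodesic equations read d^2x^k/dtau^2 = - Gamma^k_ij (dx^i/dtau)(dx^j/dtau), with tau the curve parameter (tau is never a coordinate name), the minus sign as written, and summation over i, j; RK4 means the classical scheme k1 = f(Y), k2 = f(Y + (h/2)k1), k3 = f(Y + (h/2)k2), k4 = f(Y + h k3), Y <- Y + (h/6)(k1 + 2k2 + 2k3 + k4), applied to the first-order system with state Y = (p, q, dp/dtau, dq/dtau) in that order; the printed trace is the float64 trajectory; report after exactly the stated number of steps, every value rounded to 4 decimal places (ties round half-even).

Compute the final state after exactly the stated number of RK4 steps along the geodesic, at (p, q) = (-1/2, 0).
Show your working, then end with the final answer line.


f(Y) = (dp/dtau, dq/dtau, -Gamma^p_ij Y'^i Y'^j, -Gamma^q_ij Y'^i Y'^j) with the Gammas evaluated at the stage position; h = 0.050000; intermediate values shown to 6 dp
step 0: p = -0.5000, q = 0.0000, dp/dtau = -1.5000, dq/dtau = 2.0000
step 1:
  k1: at (p, q) = (-0.500000, 0.000000), (dp/dtau, dq/dtau) = (-1.500000, 2.000000); Gamma_ppp = 0.000000, Gamma_ppq = 0.000000, Gamma_pqq = -0.494505, Gamma_qpp = 0.000000, Gamma_qpq = 0.000000, Gamma_qqq = -0.054945; k1 = (-1.500000, 2.000000, 1.978022, 0.219780)
  k2: at (p, q) = (-0.537500, 0.050000), (dp/dtau, dq/dtau) = (-1.450549, 2.005495); Gamma_ppp = 0.000000, Gamma_ppq = 0.049650, Gamma_pqq = -0.533740, Gamma_qpp = 0.000000, Gamma_qpq = 0.004028, Gamma_qqq = -0.043306; k2 = (-1.450549, 2.005495, 2.435579, 0.197616)
  k3: at (p, q) = (-0.536264, 0.050137), (dp/dtau, dq/dtau) = (-1.439111, 2.004940); Gamma_ppp = 0.000000, Gamma_ppq = 0.049786, Gamma_pqq = -0.532510, Gamma_qpp = 0.000000, Gamma_qpq = 0.004039, Gamma_qqq = -0.043199; k3 = (-1.439111, 2.004940, 2.427878, 0.196958)
  k4: at (p, q) = (-0.571956, 0.100247), (dp/dtau, dq/dtau) = (-1.378606, 2.009848); Gamma_ppp = 0.000000, Gamma_ppq = 0.099602, Gamma_pqq = -0.568273, Gamma_qpp = 0.000000, Gamma_qpq = 0.004695, Gamma_qqq = -0.026789; k4 = (-1.378606, 2.009848, 2.847481, 0.134231)
  Y <- Y + (h/6)(k1 + 2k2 + 2k3 + k4): p = -0.5721, q = 0.1003, dp/dtau = -1.3787, dq/dtau = 2.0095
step 2:
  k1: at (p, q) = (-0.572149, 0.100256), (dp/dtau, dq/dtau) = (-1.378730, 2.009526); Gamma_ppp = 0.000000, Gamma_ppq = 0.099611, Gamma_pqq = -0.568466, Gamma_qpp = 0.000000, Gamma_qpq = 0.004693, Gamma_qqq = -0.026782; k1 = (-1.378730, 2.009526, 2.847539, 0.134157)
  k2: at (p, q) = (-0.606618, 0.150494), (dp/dtau, dq/dtau) = (-1.307541, 2.012880); Gamma_ppp = 0.000000, Gamma_ppq = 0.148980, Gamma_pqq = -0.600514, Gamma_qpp = 0.000000, Gamma_qpq = 0.001423, Gamma_qqq = -0.005738; k2 = (-1.307541, 2.012880, 3.217300, 0.030741)
  k3: at (p, q) = (-0.604838, 0.150578), (dp/dtau, dq/dtau) = (-1.298297, 2.010295); Gamma_ppp = 0.000000, Gamma_ppq = 0.149061, Gamma_pqq = -0.598743, Gamma_qpp = 0.000000, Gamma_qpq = 0.001460, Gamma_qqq = -0.005863; k3 = (-1.298297, 2.010295, 3.197774, 0.031316)
  k4: at (p, q) = (-0.637064, 0.200771), (dp/dtau, dq/dtau) = (-1.218841, 2.011092); Gamma_ppp = 0.000000, Gamma_ppq = 0.197064, Gamma_pqq = -0.625302, Gamma_qpp = 0.000000, Gamma_qpq = -0.005976, Gamma_qqq = 0.018962; k4 = (-1.218841, 2.011092, 3.495116, -0.105990)
  Y <- Y + (h/6)(k1 + 2k2 + 2k3 + k4): p = -0.6372, q = 0.2008, dp/dtau = -1.2190, dq/dtau = 2.0108
step 3:
  k1: at (p, q) = (-0.637226, 0.200814), (dp/dtau, dq/dtau) = (-1.218957, 2.010795); Gamma_ppp = 0.000000, Gamma_ppq = 0.197104, Gamma_pqq = -0.625454, Gamma_qpp = 0.000000, Gamma_qpq = -0.005990, Gamma_qqq = 0.019008; k1 = (-1.218957, 2.010795, 3.495131, -0.106218)
  k2: at (p, q) = (-0.667700, 0.251084), (dp/dtau, dq/dtau) = (-1.131578, 2.008140); Gamma_ppp = 0.000000, Gamma_ppq = 0.243051, Gamma_pqq = -0.646339, Gamma_qpp = 0.000000, Gamma_qpq = -0.017651, Gamma_qqq = 0.046938; k2 = (-1.131578, 2.008140, 3.711044, -0.269503)
  k3: at (p, q) = (-0.665516, 0.251018), (dp/dtau, dq/dtau) = (-1.126180, 2.004058); Gamma_ppp = 0.000000, Gamma_ppq = 0.243010, Gamma_pqq = -0.644287, Gamma_qpp = 0.000000, Gamma_qpq = -0.017494, Gamma_qqq = 0.046380; k3 = (-1.126180, 2.004058, 3.684530, -0.265238)
  k4: at (p, q) = (-0.693535, 0.301017), (dp/dtau, dq/dtau) = (-1.034730, 1.997533); Gamma_ppp = 0.000000, Gamma_ppq = 0.285859, Gamma_pqq = -0.658611, Gamma_qpp = 0.000000, Gamma_qpq = -0.032891, Gamma_qqq = 0.075779; k4 = (-1.034730, 1.997533, 3.809637, -0.438333)
  Y <- Y + (h/6)(k1 + 2k2 + 2k3 + k4): p = -0.6936, q = 0.3011, dp/dtau = -1.0348, dq/dtau = 1.9973
step 4:
  k1: at (p, q) = (-0.693636, 0.301087), (dp/dtau, dq/dtau) = (-1.034824, 1.997345); Gamma_ppp = 0.000000, Gamma_ppq = 0.285915, Gamma_pqq = -0.658684, Gamma_qpp = 0.000000, Gamma_qpq = -0.032920, Gamma_qqq = 0.075841; k1 = (-1.034824, 1.997345, 3.809661, -0.438644)
  k2: at (p, q) = (-0.719507, 0.351020), (dp/dtau, dq/dtau) = (-0.939582, 1.986379); Gamma_ppp = 0.000000, Gamma_ppq = 0.325198, Gamma_pqq = -0.666577, Gamma_qpp = 0.000000, Gamma_qpq = -0.051594, Gamma_qqq = 0.105754; k2 = (-0.939582, 1.986379, 3.843992, -0.609860)
  k3: at (p, q) = (-0.717126, 0.350746), (dp/dtau, dq/dtau) = (-0.938724, 1.982099); Gamma_ppp = 0.000000, Gamma_ppq = 0.325068, Gamma_pqq = -0.664624, Gamma_qpp = 0.000000, Gamma_qpq = -0.051229, Gamma_qqq = 0.104741; k3 = (-0.938724, 1.982099, 3.820790, -0.602137)
  k4: at (p, q) = (-0.740573, 0.400192), (dp/dtau, dq/dtau) = (-0.843784, 1.967238); Gamma_ppp = 0.000000, Gamma_ppq = 0.360127, Gamma_pqq = -0.666431, Gamma_qpp = 0.000000, Gamma_qpq = -0.072156, Gamma_qqq = 0.133528; k4 = (-0.843784, 1.967238, 3.774673, -0.756305)
  Y <- Y + (h/6)(k1 + 2k2 + 2k3 + k4): p = -0.7406, q = 0.4003, dp/dtau = -0.8439, dq/dtau = 1.9672

Answer: p = -0.7406, q = 0.4003, dp/dtau = -0.8439, dq/dtau = 1.9672


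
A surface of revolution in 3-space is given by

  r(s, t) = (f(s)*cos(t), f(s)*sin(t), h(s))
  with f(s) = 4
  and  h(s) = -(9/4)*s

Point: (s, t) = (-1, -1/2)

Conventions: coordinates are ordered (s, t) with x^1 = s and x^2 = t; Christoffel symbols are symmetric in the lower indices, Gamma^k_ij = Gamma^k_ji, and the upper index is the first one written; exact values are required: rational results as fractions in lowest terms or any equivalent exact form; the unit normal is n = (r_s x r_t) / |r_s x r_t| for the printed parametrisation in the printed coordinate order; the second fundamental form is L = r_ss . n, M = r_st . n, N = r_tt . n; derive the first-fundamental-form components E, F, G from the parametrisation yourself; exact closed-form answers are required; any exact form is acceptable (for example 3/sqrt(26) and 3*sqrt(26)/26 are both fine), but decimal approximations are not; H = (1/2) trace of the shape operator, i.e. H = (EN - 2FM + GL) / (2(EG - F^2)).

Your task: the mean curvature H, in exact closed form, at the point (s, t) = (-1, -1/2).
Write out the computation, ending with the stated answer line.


f = 4, f' = 0, f'' = 0, h' = -9/4, h'' = 0
E = 81/16, F = 0, G = 16; answer radicand W^2 = 81/16
unnormalised second-form numerators: l = 0, m = 0, n = -9; L = l/sqrt(81/16), and similarly M = m/sqrt(W^2), N = n/sqrt(W^2)
H = (E*n - 2*F*m + G*l) / (2*(EG - F^2)*sqrt(W^2)); E*n - 2*F*m + G*l = -729/16, EG - F^2 = 81, so H = (-9/32)/sqrt(81/16)

Answer: H = -1/8


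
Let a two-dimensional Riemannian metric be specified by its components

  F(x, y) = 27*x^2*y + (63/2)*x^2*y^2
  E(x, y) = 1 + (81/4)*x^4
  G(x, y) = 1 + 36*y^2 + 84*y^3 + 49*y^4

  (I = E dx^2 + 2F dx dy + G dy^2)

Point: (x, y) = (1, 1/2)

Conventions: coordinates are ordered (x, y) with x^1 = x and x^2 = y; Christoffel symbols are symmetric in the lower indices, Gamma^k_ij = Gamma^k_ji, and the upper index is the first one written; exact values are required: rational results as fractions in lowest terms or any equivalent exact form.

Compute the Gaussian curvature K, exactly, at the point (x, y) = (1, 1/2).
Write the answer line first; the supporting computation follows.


Answer: K = 29952/491401

E = 85/4, F = 171/8, G = 377/16, EG - F^2 = 701/16 at the point
E_x = 81, E_y = 0, F_x = 171/4, F_y = 117/2, G_x = 0, G_y = 247/2
E_yy = 0, F_xy = 117, G_xx = 0
The intrinsic route: Brioschi's K = (det M1 - det M2)/(EG - F^2)^2.
M1 = [[-E_yy/2 + F_xy - G_xx/2, E_x/2, F_x - E_y/2], [F_y - G_x/2, E, F], [G_y/2, F, G]] = [[117, 81/2, 171/4], [117/2, 85/4, 171/8], [247/4, 171/8, 377/16]]; det M1 = 117
M2 = [[0, E_y/2, G_x/2], [E_y/2, E, F], [G_x/2, F, G]] = [[0, 0, 0], [0, 85/4, 171/8], [0, 171/8, 377/16]]; det M2 = 0
det M1 - det M2 = 117; K = 117 / (701/16)^2 = 29952/491401


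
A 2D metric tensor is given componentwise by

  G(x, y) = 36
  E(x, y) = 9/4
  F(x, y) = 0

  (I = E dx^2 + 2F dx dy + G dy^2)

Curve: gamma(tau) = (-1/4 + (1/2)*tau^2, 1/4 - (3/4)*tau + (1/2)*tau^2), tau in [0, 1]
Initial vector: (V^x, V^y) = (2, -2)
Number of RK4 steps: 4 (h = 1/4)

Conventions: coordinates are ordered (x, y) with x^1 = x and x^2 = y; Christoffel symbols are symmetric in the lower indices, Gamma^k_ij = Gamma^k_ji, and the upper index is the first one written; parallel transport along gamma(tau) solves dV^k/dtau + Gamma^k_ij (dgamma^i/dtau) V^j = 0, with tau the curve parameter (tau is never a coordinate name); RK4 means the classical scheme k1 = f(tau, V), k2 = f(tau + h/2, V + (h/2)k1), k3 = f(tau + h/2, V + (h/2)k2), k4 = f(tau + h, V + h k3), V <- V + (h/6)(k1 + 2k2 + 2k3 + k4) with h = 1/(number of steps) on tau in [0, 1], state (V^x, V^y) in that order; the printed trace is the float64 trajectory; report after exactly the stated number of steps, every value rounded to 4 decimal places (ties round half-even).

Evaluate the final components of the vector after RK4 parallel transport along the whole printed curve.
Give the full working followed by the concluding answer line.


gamma'(tau) = (tau, -3/4 + tau); f(tau, V)^k = -Gamma^k_ij(gamma(tau)) gamma'^i(tau) V^j; h = 1/4; intermediate values shown to 6 dp
curve data and Christoffel symbols at the stage parameters:
  tau = 0.000000: gamma = (-0.250000, 0.250000), gamma' = (0.000000, -0.750000); Gamma_xxx = 0.000000, Gamma_xxy = 0.000000, Gamma_xyy = 0.000000, Gamma_yxx = 0.000000, Gamma_yxy = 0.000000, Gamma_yyy = 0.000000
  tau = 0.125000: gamma = (-0.242188, 0.164062), gamma' = (0.125000, -0.625000); Gamma_xxx = 0.000000, Gamma_xxy = 0.000000, Gamma_xyy = 0.000000, Gamma_yxx = 0.000000, Gamma_yxy = 0.000000, Gamma_yyy = 0.000000
  tau = 0.250000: gamma = (-0.218750, 0.093750), gamma' = (0.250000, -0.500000); Gamma_xxx = 0.000000, Gamma_xxy = 0.000000, Gamma_xyy = 0.000000, Gamma_yxx = 0.000000, Gamma_yxy = 0.000000, Gamma_yyy = 0.000000
  tau = 0.375000: gamma = (-0.179688, 0.039062), gamma' = (0.375000, -0.375000); Gamma_xxx = 0.000000, Gamma_xxy = 0.000000, Gamma_xyy = 0.000000, Gamma_yxx = 0.000000, Gamma_yxy = 0.000000, Gamma_yyy = 0.000000
  tau = 0.500000: gamma = (-0.125000, 0.000000), gamma' = (0.500000, -0.250000); Gamma_xxx = 0.000000, Gamma_xxy = 0.000000, Gamma_xyy = 0.000000, Gamma_yxx = 0.000000, Gamma_yxy = 0.000000, Gamma_yyy = 0.000000
  tau = 0.625000: gamma = (-0.054688, -0.023438), gamma' = (0.625000, -0.125000); Gamma_xxx = 0.000000, Gamma_xxy = 0.000000, Gamma_xyy = 0.000000, Gamma_yxx = 0.000000, Gamma_yxy = 0.000000, Gamma_yyy = 0.000000
  tau = 0.750000: gamma = (0.031250, -0.031250), gamma' = (0.750000, 0.000000); Gamma_xxx = 0.000000, Gamma_xxy = 0.000000, Gamma_xyy = 0.000000, Gamma_yxx = 0.000000, Gamma_yxy = 0.000000, Gamma_yyy = 0.000000
  tau = 0.875000: gamma = (0.132812, -0.023438), gamma' = (0.875000, 0.125000); Gamma_xxx = 0.000000, Gamma_xxy = 0.000000, Gamma_xyy = 0.000000, Gamma_yxx = 0.000000, Gamma_yxy = 0.000000, Gamma_yyy = 0.000000
  tau = 1.000000: gamma = (0.250000, 0.000000), gamma' = (1.000000, 0.250000); Gamma_xxx = 0.000000, Gamma_xxy = 0.000000, Gamma_xyy = 0.000000, Gamma_yxx = 0.000000, Gamma_yxy = 0.000000, Gamma_yyy = 0.000000
step 0: V^x = 2.0000, V^y = -2.0000
step 1: k1 = (0.000000, 0.000000), k2 = (0.000000, 0.000000), k3 = (0.000000, 0.000000), k4 = (0.000000, 0.000000); V <- V + (h/6)(k1 + 2k2 + 2k3 + k4): V^x = 2.0000, V^y = -2.0000
step 2: k1 = (0.000000, 0.000000), k2 = (0.000000, 0.000000), k3 = (0.000000, 0.000000), k4 = (0.000000, 0.000000); V <- V + (h/6)(k1 + 2k2 + 2k3 + k4): V^x = 2.0000, V^y = -2.0000
step 3: k1 = (0.000000, 0.000000), k2 = (0.000000, 0.000000), k3 = (0.000000, 0.000000), k4 = (0.000000, 0.000000); V <- V + (h/6)(k1 + 2k2 + 2k3 + k4): V^x = 2.0000, V^y = -2.0000
step 4: k1 = (0.000000, 0.000000), k2 = (0.000000, 0.000000), k3 = (0.000000, 0.000000), k4 = (0.000000, 0.000000); V <- V + (h/6)(k1 + 2k2 + 2k3 + k4): V^x = 2.0000, V^y = -2.0000

Answer: V^x = 2.0000, V^y = -2.0000


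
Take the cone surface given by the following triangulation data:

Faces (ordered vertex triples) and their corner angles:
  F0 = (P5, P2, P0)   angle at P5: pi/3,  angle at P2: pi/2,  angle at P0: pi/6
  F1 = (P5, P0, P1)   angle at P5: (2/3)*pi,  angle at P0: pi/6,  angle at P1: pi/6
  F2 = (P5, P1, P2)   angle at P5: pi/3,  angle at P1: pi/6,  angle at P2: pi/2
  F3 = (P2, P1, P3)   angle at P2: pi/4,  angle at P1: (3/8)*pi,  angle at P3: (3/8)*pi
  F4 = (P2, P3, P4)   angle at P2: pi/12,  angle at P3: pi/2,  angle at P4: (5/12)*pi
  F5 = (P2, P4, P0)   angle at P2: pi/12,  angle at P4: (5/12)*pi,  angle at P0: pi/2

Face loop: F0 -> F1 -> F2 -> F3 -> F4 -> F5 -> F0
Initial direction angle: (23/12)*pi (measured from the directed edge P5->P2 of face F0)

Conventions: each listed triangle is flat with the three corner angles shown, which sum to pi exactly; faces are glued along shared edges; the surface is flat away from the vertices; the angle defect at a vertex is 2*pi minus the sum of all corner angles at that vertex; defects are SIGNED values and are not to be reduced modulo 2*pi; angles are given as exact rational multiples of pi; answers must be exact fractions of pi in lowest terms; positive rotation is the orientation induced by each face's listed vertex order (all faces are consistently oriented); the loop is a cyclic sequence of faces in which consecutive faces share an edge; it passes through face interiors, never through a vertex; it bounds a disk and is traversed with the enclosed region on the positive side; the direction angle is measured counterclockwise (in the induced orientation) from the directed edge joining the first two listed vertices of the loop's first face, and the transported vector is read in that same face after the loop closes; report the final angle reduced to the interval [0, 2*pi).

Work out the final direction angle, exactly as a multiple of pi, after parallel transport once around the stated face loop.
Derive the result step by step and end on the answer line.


enclosed vertex P2: corner angles sum to (17/12)*pi, defect = 2*pi - (17/12)*pi = (7/12)*pi
enclosed vertex P5: corner angles sum to (4/3)*pi, defect = 2*pi - (4/3)*pi = (2/3)*pi
adding the enclosed defects to the starting angle (mod 2*pi, induced orientation) gives the holonomy
final angle = (23/12)*pi + (5/4)*pi = (7/6)*pi (mod 2*pi)

Answer: final direction angle = (7/6)*pi


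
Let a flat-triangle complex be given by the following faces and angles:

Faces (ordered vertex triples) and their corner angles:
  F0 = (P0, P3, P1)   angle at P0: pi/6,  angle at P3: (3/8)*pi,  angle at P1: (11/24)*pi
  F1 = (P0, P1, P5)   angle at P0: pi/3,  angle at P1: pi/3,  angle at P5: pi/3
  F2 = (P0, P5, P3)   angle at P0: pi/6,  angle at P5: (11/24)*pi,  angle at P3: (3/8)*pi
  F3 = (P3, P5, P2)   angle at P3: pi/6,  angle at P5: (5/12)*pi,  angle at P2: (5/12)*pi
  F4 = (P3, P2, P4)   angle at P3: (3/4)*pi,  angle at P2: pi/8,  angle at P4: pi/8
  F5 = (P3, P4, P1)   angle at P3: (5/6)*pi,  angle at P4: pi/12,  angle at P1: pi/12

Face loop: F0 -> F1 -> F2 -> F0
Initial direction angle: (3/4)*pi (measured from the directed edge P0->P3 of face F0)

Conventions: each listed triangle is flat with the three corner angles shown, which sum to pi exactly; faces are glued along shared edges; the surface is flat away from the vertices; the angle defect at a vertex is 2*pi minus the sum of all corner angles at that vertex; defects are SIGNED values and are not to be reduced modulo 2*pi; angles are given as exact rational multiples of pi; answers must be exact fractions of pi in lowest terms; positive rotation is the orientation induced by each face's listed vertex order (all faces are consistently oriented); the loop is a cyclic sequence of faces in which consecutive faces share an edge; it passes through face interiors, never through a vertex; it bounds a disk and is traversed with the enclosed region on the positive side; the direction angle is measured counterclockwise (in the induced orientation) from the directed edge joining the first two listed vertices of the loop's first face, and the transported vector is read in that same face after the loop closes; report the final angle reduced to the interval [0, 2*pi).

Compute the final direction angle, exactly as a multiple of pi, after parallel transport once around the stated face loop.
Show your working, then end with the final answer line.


enclosed vertex P0: corner angles sum to (2/3)*pi, defect = 2*pi - (2/3)*pi = (4/3)*pi
the final direction is the initial angle plus the enclosed defects, taken mod 2*pi in the induced orientation
final angle = (3/4)*pi + (4/3)*pi = pi/12 (mod 2*pi)

Answer: final direction angle = pi/12


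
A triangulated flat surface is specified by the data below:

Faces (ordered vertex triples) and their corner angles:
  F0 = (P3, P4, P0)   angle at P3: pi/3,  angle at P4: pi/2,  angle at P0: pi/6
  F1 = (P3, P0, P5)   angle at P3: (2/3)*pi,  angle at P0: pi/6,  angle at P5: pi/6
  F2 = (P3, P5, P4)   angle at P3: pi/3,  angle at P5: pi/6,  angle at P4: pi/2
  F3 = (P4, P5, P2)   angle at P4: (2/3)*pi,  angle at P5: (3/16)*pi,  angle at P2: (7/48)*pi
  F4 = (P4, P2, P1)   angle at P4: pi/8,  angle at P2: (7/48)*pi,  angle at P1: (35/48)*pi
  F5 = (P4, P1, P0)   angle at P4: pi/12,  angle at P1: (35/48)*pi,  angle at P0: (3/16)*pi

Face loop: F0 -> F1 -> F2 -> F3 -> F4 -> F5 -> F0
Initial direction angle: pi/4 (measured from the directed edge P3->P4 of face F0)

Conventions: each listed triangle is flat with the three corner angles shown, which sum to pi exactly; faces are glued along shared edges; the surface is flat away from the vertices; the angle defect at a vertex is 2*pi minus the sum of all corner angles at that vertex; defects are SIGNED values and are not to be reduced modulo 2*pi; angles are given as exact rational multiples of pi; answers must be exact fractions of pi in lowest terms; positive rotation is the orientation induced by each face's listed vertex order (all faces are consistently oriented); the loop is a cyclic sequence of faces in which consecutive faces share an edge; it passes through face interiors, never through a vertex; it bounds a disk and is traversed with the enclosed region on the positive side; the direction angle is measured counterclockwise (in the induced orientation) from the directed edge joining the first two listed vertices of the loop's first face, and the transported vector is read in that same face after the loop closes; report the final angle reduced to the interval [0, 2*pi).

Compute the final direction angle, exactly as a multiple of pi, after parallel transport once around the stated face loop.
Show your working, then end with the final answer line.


enclosed vertex P3: corner angles sum to (4/3)*pi, defect = 2*pi - (4/3)*pi = (2/3)*pi
enclosed vertex P4: corner angles sum to (15/8)*pi, defect = 2*pi - (15/8)*pi = pi/8
summing the enclosed defects onto the initial angle, mod 2*pi in the induced orientation:
final angle = pi/4 + (19/24)*pi = (25/24)*pi (mod 2*pi)

Answer: final direction angle = (25/24)*pi


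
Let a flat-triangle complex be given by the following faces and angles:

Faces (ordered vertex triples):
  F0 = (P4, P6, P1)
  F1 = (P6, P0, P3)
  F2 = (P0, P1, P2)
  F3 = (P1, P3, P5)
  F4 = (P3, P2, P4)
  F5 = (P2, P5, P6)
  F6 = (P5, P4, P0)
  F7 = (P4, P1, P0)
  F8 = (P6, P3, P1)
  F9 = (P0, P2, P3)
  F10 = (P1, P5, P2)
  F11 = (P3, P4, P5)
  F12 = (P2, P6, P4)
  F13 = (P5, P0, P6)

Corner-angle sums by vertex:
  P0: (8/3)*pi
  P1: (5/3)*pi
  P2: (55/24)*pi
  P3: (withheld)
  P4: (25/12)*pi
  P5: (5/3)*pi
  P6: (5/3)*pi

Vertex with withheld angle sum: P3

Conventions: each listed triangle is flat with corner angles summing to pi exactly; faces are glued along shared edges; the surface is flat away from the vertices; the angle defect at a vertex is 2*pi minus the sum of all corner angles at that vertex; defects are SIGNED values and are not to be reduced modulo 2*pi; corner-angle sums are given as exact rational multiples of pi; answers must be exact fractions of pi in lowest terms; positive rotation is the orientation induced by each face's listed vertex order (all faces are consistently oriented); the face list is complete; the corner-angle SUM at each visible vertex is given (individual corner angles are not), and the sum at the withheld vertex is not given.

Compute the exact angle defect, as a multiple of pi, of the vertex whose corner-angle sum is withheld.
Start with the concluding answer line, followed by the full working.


Answer: defect(P3) = pi/24

V = 7, E = 21, F = 14; chi = V - E + F = 0
Gauss-Bonnet: total defect = 2*pi*chi = 0; visible defects sum to -pi/24


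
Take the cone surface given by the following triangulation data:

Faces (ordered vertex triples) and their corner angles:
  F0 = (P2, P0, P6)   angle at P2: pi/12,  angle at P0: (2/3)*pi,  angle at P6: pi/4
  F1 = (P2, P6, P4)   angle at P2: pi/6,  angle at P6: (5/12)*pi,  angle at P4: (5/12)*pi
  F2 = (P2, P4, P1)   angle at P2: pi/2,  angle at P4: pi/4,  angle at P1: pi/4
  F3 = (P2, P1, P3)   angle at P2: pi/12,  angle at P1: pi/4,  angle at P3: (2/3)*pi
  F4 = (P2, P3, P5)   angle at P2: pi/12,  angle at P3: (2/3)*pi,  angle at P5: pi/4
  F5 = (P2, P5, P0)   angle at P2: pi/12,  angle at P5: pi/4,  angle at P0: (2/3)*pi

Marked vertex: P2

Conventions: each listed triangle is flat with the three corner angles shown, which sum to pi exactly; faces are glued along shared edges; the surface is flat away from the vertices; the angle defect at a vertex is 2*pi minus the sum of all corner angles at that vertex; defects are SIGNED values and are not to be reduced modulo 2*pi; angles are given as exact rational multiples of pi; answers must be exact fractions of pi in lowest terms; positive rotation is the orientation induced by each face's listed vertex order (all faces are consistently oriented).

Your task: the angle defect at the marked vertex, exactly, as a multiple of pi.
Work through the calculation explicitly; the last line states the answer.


Sum of corner angles at P2: pi
defect = 2*pi - pi

Answer: defect(P2) = pi


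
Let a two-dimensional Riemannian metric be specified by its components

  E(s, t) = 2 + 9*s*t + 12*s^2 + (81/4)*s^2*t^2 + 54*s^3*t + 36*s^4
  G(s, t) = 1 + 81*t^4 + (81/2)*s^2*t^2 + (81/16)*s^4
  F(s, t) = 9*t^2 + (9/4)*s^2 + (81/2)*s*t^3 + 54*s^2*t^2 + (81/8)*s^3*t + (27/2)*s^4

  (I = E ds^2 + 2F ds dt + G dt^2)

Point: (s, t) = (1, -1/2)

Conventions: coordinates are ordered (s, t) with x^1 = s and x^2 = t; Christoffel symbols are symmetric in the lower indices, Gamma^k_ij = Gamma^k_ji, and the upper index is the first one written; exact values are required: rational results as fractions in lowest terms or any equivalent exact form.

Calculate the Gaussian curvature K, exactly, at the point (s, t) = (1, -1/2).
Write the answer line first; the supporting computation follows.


Answer: K = -27648/491401

E = 377/16, F = 171/8, G = 85/4, EG - F^2 = 701/16 at the point
E_s = 741/8, E_t = 171/4, F_s = 261/4, F_t = -45/2, G_s = 81/2, G_t = -81
E_tt = 81/2, F_st = -189/4, G_ss = 81
Using the Brioschi determinant formula for K from the metric derivatives:
M1 = [[-E_tt/2 + F_st - G_ss/2, E_s/2, F_s - E_t/2], [F_t - G_s/2, E, F], [G_t/2, F, G]] = [[-108, 741/16, 351/8], [-171/4, 377/16, 171/8], [-81/2, 171/8, 85/4]]; det M1 = -62397/64
M2 = [[0, E_t/2, G_s/2], [E_t/2, E, F], [G_s/2, F, G]] = [[0, 171/8, 81/4], [171/8, 377/16, 171/8], [81/4, 171/8, 85/4]]; det M2 = -55485/64
det M1 - det M2 = -108; K = -108 / (701/16)^2 = -27648/491401


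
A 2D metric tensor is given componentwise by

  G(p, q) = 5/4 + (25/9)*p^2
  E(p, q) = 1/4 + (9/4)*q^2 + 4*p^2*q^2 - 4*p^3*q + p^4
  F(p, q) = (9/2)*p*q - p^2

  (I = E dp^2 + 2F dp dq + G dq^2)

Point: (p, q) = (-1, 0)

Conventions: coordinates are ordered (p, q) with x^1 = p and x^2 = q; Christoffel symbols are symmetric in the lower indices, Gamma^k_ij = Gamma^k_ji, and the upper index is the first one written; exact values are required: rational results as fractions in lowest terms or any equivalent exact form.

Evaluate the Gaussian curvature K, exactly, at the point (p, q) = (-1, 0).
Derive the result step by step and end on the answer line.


E = 5/4, F = -1, G = 145/36, EG - F^2 = 581/144 at the point
E_p = -4, E_q = 4, F_p = 2, F_q = -9/2, G_p = -50/9, G_q = 0
E_qq = 25/2, F_pq = 9/2, G_pp = 50/9
By Brioschi, K is (det M1 - det M2) divided by (EG - F^2) squared.
M1 = [[-E_qq/2 + F_pq - G_pp/2, E_p/2, F_p - E_q/2], [F_q - G_p/2, E, F], [G_q/2, F, G]] = [[-163/36, -2, 0], [-31/18, 5/4, -1], [0, -1, 145/36]]; det M1 = -55541/1728
M2 = [[0, E_q/2, G_p/2], [E_q/2, E, F], [G_p/2, F, G]] = [[0, 2, -25/9], [2, 5/4, -1], [-25/9, -1, 145/36]]; det M2 = -4745/324
det M1 - det M2 = -90703/5184; K = -90703/5184 / (581/144)^2 = -362812/337561

Answer: K = -362812/337561
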